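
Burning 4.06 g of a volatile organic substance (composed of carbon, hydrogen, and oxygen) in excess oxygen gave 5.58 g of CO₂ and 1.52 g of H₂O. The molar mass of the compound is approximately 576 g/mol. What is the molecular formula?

C18H24O21

mol C = 5.58 g CO₂ ÷ 44.009 g/mol = 0.1268 mol
mol H = 2 × 1.52 g H₂O ÷ 18.015 g/mol = 0.1687 mol
mass O = 4.06 − (1.523 + 0.1701) = 2.367 g → mol O = 2.367 ÷ 15.999 = 0.1479 mol
Divide by the smallest (0.1268 mol): C 1.000, H 1.331, O 1.167
Multiplying each by 6 gives whole numbers: C 6.00, H 7.99, O 7.00
Empirical formula: C6H8O7
Empirical-formula mass = 192.12 g/mol; 576 ÷ 192.12 ≈ 3, so the molecular formula is C18H24O21.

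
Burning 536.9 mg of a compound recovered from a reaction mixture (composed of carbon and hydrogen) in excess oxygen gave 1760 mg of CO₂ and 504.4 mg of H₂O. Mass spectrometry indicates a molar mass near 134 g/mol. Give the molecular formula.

mol C = 1.760 g CO₂ ÷ 44.009 g/mol = 0.039992 mol
mol H = 2 × 0.5044 g H₂O ÷ 18.015 g/mol = 0.055998 mol
Divide by the smallest (0.039992 mol): C 1.000, H 1.400
Multiplying each by 5 gives whole numbers: C 5.00, H 7.00
Empirical formula: C5H7
Empirical-formula mass = 67.11 g/mol; 134 ÷ 67.11 ≈ 2, so the molecular formula is C10H14.

C10H14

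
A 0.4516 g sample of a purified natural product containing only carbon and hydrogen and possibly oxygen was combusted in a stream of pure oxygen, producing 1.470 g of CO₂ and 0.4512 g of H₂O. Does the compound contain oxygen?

no

mol C = 1.470 g CO₂ ÷ 44.009 g/mol = 0.033402 mol
mol H = 2 × 0.4512 g H₂O ÷ 18.015 g/mol = 0.050092 mol
C and H together account for 0.45169 g — essentially the entire 0.4516 g sample — so the compound contains no oxygen.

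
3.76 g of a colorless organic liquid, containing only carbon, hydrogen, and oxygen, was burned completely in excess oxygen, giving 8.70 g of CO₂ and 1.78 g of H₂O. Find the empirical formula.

mol C = 8.70 g CO₂ ÷ 44.009 g/mol = 0.1977 mol
mol H = 2 × 1.78 g H₂O ÷ 18.015 g/mol = 0.1976 mol
mass O = 3.76 − (2.374 + 0.1992) = 1.186 g → mol O = 1.186 ÷ 15.999 = 0.07415 mol
Divide by the smallest (0.07415 mol): C 2.666, H 2.665, O 1.000
Multiplying each by 3 gives whole numbers: C 8.00, H 7.99, O 3.00

C8H8O3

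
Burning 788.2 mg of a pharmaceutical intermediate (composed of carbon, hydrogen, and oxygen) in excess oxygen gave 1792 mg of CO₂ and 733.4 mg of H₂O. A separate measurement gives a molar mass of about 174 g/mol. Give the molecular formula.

C9H18O3

mol C = 1.792 g CO₂ ÷ 44.009 g/mol = 0.040719 mol
mol H = 2 × 0.7334 g H₂O ÷ 18.015 g/mol = 0.081421 mol
mass O = 0.7882 − (0.48908 + 0.082072) = 0.21705 g → mol O = 0.21705 ÷ 15.999 = 0.013567 mol
Divide by the smallest (0.013567 mol): C 3.001, H 6.002, O 1.000
Empirical formula: C3H6O
Empirical-formula mass = 58.08 g/mol; 174 ÷ 58.08 ≈ 3, so the molecular formula is C9H18O3.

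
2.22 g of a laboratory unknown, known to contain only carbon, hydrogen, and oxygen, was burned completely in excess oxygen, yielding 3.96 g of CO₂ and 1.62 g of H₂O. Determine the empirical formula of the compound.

C3H6O2

mol C = 3.96 g CO₂ ÷ 44.009 g/mol = 0.08998 mol
mol H = 2 × 1.62 g H₂O ÷ 18.015 g/mol = 0.1799 mol
mass O = 2.22 − (1.081 + 0.1813) = 0.9579 g → mol O = 0.9579 ÷ 15.999 = 0.05988 mol
Divide by the smallest (0.05988 mol): C 1.503, H 3.004, O 1.000
Multiplying each by 2 gives whole numbers: C 3.01, H 6.01, O 2.00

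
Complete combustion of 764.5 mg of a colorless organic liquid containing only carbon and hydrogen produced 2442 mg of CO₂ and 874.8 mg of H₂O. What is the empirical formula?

mol C = 2.442 g CO₂ ÷ 44.009 g/mol = 0.055489 mol
mol H = 2 × 0.8748 g H₂O ÷ 18.015 g/mol = 0.097119 mol
Divide by the smallest (0.055489 mol): C 1.000, H 1.750
Multiplying each by 4 gives whole numbers: C 4.00, H 7.00

C4H7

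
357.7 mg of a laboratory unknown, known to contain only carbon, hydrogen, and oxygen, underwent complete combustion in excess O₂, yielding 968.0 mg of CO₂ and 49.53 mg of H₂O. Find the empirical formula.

mol C = 0.9680 g CO₂ ÷ 44.009 g/mol = 0.021996 mol
mol H = 2 × 0.04953 g H₂O ÷ 18.015 g/mol = 0.0054988 mol
mass O = 0.3577 − (0.26419 + 0.0055427) = 0.087969 g → mol O = 0.087969 ÷ 15.999 = 0.0054984 mol
Divide by the smallest (0.0054984 mol): C 4.000, H 1.000, O 1.000

C4HO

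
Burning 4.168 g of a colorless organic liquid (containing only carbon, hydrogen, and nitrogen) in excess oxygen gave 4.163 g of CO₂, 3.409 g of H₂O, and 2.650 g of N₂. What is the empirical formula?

CH4N2

mol C = 4.163 g CO₂ ÷ 44.009 g/mol = 0.094594 mol
mol H = 2 × 3.409 g H₂O ÷ 18.015 g/mol = 0.37846 mol
mol N = 2 × 2.650 g N₂ ÷ 28.014 g/mol = 0.18919 mol
Divide by the smallest (0.094594 mol): C 1.000, H 4.001, N 2.000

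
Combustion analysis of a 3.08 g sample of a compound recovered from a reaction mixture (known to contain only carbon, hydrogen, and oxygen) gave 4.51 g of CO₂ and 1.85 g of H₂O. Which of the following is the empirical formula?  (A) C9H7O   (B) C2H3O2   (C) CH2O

mol C = 4.51 g CO₂ ÷ 44.009 g/mol = 0.1025 mol
mol H = 2 × 1.85 g H₂O ÷ 18.015 g/mol = 0.2054 mol
mass O = 3.08 − (1.231 + 0.2070) = 1.642 g → mol O = 1.642 ÷ 15.999 = 0.1026 mol
Divide by the smallest (0.1025 mol): C 1.000, H 2.004, O 1.002

(C) CH2O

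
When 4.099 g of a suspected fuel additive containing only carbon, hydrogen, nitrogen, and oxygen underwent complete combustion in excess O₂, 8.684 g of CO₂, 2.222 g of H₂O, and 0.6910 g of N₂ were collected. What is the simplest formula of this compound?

mol C = 8.684 g CO₂ ÷ 44.009 g/mol = 0.19732 mol
mol H = 2 × 2.222 g H₂O ÷ 18.015 g/mol = 0.24668 mol
mol N = 2 × 0.6910 g N₂ ÷ 28.014 g/mol = 0.049332 mol
mass O = 4.099 − (2.3700 + 0.24866 + 0.69100) = 0.78929 g → mol O = 0.78929 ÷ 15.999 = 0.049334 mol
Divide by the smallest (0.049332 mol): C 4.000, H 5.000, N 1.000, O 1.000

C4H5NO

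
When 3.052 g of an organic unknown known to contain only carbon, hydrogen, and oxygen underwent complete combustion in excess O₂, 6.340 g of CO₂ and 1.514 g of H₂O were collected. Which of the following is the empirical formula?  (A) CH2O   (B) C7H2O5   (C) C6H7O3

mol C = 6.340 g CO₂ ÷ 44.009 g/mol = 0.14406 mol
mol H = 2 × 1.514 g H₂O ÷ 18.015 g/mol = 0.16808 mol
mass O = 3.052 − (1.7303 + 0.16943) = 1.1523 g → mol O = 1.1523 ÷ 15.999 = 0.072020 mol
Divide by the smallest (0.072020 mol): C 2.000, H 2.334, O 1.000
Multiplying each by 3 gives whole numbers: C 6.00, H 7.00, O 3.00

(C) C6H7O3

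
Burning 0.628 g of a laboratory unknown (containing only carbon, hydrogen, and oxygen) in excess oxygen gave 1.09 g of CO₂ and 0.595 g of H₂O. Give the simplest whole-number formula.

mol C = 1.09 g CO₂ ÷ 44.009 g/mol = 0.02477 mol
mol H = 2 × 0.595 g H₂O ÷ 18.015 g/mol = 0.06606 mol
mass O = 0.628 − (0.2975 + 0.06658) = 0.2639 g → mol O = 0.2639 ÷ 15.999 = 0.01650 mol
Divide by the smallest (0.01650 mol): C 1.501, H 4.004, O 1.000
Multiplying each by 2 gives whole numbers: C 3.00, H 8.01, O 2.00

C3H8O2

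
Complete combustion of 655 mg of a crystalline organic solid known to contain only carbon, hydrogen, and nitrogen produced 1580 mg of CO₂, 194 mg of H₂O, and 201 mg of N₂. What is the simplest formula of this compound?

mol C = 1.58 g CO₂ ÷ 44.009 g/mol = 0.03590 mol
mol H = 2 × 0.194 g H₂O ÷ 18.015 g/mol = 0.02154 mol
mol N = 2 × 0.201 g N₂ ÷ 28.014 g/mol = 0.01435 mol
Divide by the smallest (0.01435 mol): C 2.502, H 1.501, N 1.000
Multiplying each by 2 gives whole numbers: C 5.00, H 3.00, N 2.00

C5H3N2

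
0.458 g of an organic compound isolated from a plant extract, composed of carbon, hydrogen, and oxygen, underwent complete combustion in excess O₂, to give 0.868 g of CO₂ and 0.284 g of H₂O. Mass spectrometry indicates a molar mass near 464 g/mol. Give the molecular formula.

mol C = 0.868 g CO₂ ÷ 44.009 g/mol = 0.01972 mol
mol H = 2 × 0.284 g H₂O ÷ 18.015 g/mol = 0.03153 mol
mass O = 0.458 − (0.2369 + 0.03178) = 0.1893 g → mol O = 0.1893 ÷ 15.999 = 0.01183 mol
Divide by the smallest (0.01183 mol): C 1.667, H 2.664, O 1.000
Multiplying each by 3 gives whole numbers: C 5.00, H 7.99, O 3.00
Empirical formula: C5H8O3
Empirical-formula mass = 116.12 g/mol; 464 ÷ 116.12 ≈ 4, so the molecular formula is C20H32O12.

C20H32O12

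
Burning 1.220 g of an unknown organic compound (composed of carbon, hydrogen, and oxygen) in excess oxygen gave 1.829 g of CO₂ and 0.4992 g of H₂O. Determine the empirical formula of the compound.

mol C = 1.829 g CO₂ ÷ 44.009 g/mol = 0.041560 mol
mol H = 2 × 0.4992 g H₂O ÷ 18.015 g/mol = 0.055420 mol
mass O = 1.220 − (0.49917 + 0.055864) = 0.66496 g → mol O = 0.66496 ÷ 15.999 = 0.041563 mol
Divide by the smallest (0.041560 mol): C 1.000, H 1.334, O 1.000
Multiplying each by 3 gives whole numbers: C 3.00, H 4.00, O 3.00

C3H4O3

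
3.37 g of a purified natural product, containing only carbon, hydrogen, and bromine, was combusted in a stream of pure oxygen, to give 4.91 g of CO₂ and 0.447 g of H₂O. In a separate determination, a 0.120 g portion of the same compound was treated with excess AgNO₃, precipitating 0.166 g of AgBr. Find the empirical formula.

C9H4Br2

mol C = 4.91 g CO₂ ÷ 44.009 g/mol = 0.1116 mol
mol H = 2 × 0.447 g H₂O ÷ 18.015 g/mol = 0.04963 mol
From the AgBr data: mol Br per gram of compound = (0.166 ÷ 187.772) ÷ 0.120 = 0.007367 mol/g, so in the 3.37 g combustion sample mol Br = 0.02483 mol
Divide by the smallest (0.02483 mol): C 4.494, H 1.999, Br 1.000
Multiplying each by 2 gives whole numbers: C 8.99, H 4.00, Br 2.00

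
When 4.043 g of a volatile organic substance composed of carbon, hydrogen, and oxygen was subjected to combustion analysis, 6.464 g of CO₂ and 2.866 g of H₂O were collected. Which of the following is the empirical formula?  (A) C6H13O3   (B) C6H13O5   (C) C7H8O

mol C = 6.464 g CO₂ ÷ 44.009 g/mol = 0.14688 mol
mol H = 2 × 2.866 g H₂O ÷ 18.015 g/mol = 0.31818 mol
mass O = 4.043 − (1.7642 + 0.32072) = 1.9581 g → mol O = 1.9581 ÷ 15.999 = 0.12239 mol
Divide by the smallest (0.12239 mol): C 1.200, H 2.600, O 1.000
Multiplying each by 5 gives whole numbers: C 6.00, H 13.00, O 5.00

(B) C6H13O5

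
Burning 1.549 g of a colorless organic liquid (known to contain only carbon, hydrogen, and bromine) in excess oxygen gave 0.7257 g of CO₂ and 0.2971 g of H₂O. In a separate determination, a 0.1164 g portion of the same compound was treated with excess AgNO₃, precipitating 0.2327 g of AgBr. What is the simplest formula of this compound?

CH2Br

mol C = 0.7257 g CO₂ ÷ 44.009 g/mol = 0.016490 mol
mol H = 2 × 0.2971 g H₂O ÷ 18.015 g/mol = 0.032984 mol
From the AgBr data: mol Br per gram of compound = (0.2327 ÷ 187.772) ÷ 0.1164 = 0.010647 mol/g, so in the 1.549 g combustion sample mol Br = 0.016492 mol
Divide by the smallest (0.016490 mol): C 1.000, H 2.000, Br 1.000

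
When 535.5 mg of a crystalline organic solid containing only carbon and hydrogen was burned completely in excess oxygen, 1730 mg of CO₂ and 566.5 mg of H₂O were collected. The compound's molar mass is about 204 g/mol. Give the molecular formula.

mol C = 1.730 g CO₂ ÷ 44.009 g/mol = 0.039310 mol
mol H = 2 × 0.5665 g H₂O ÷ 18.015 g/mol = 0.062892 mol
Divide by the smallest (0.039310 mol): C 1.000, H 1.600
Multiplying each by 5 gives whole numbers: C 5.00, H 8.00
Empirical formula: C5H8
Empirical-formula mass = 68.12 g/mol; 204 ÷ 68.12 ≈ 3, so the molecular formula is C15H24.

C15H24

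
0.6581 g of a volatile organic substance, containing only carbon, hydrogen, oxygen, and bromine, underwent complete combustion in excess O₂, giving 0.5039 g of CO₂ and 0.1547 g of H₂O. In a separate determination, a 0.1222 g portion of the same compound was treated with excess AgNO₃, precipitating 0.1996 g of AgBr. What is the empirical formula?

mol C = 0.5039 g CO₂ ÷ 44.009 g/mol = 0.011450 mol
mol H = 2 × 0.1547 g H₂O ÷ 18.015 g/mol = 0.017175 mol
From the AgBr data: mol Br per gram of compound = (0.1996 ÷ 187.772) ÷ 0.1222 = 0.0086988 mol/g, so in the 0.6581 g combustion sample mol Br = 0.0057247 mol
mass O = 0.6581 − (0.13753 + 0.017312 + 0.45742) = 0.045839 g → mol O = 0.045839 ÷ 15.999 = 0.0028651 mol
Divide by the smallest (0.0028651 mol): C 3.996, H 5.994, Br 1.998, O 1.000

C4H6Br2O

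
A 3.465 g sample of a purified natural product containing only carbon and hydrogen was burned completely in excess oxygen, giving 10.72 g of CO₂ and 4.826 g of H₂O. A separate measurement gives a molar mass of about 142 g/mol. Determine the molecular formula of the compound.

mol C = 10.72 g CO₂ ÷ 44.009 g/mol = 0.24359 mol
mol H = 2 × 4.826 g H₂O ÷ 18.015 g/mol = 0.53578 mol
Divide by the smallest (0.24359 mol): C 1.000, H 2.200
Multiplying each by 5 gives whole numbers: C 5.00, H 11.00
Empirical formula: C5H11
Empirical-formula mass = 71.14 g/mol; 142 ÷ 71.14 ≈ 2, so the molecular formula is C10H22.

C10H22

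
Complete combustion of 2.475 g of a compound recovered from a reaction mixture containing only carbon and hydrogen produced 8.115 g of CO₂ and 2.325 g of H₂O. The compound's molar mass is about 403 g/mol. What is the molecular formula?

mol C = 8.115 g CO₂ ÷ 44.009 g/mol = 0.18439 mol
mol H = 2 × 2.325 g H₂O ÷ 18.015 g/mol = 0.25812 mol
Divide by the smallest (0.18439 mol): C 1.000, H 1.400
Multiplying each by 5 gives whole numbers: C 5.00, H 7.00
Empirical formula: C5H7
Empirical-formula mass = 67.11 g/mol; 403 ÷ 67.11 ≈ 6, so the molecular formula is C30H42.

C30H42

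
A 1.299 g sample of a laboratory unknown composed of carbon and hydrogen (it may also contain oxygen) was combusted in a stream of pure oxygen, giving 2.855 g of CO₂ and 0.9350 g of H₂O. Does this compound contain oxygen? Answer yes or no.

mol C = 2.855 g CO₂ ÷ 44.009 g/mol = 0.064873 mol
mol H = 2 × 0.9350 g H₂O ÷ 18.015 g/mol = 0.10380 mol
C and H account for only 0.88382 g of the 1.299 g sample; the remaining 0.41518 g must be oxygen.

yes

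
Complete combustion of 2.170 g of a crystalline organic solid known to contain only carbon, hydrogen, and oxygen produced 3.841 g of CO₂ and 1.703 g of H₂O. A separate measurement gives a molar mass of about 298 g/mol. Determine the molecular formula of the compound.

C12H26O8

mol C = 3.841 g CO₂ ÷ 44.009 g/mol = 0.087278 mol
mol H = 2 × 1.703 g H₂O ÷ 18.015 g/mol = 0.18906 mol
mass O = 2.170 − (1.0483 + 0.19058) = 0.93113 g → mol O = 0.93113 ÷ 15.999 = 0.058199 mol
Divide by the smallest (0.058199 mol): C 1.500, H 3.249, O 1.000
Multiplying each by 4 gives whole numbers: C 6.00, H 12.99, O 4.00
Empirical formula: C6H13O4
Empirical-formula mass = 149.17 g/mol; 298 ÷ 149.17 ≈ 2, so the molecular formula is C12H26O8.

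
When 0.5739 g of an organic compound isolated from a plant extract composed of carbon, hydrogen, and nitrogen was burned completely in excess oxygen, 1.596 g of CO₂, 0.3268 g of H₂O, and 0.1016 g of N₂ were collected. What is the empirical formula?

mol C = 1.596 g CO₂ ÷ 44.009 g/mol = 0.036265 mol
mol H = 2 × 0.3268 g H₂O ÷ 18.015 g/mol = 0.036281 mol
mol N = 2 × 0.1016 g N₂ ÷ 28.014 g/mol = 0.0072535 mol
Divide by the smallest (0.0072535 mol): C 5.000, H 5.002, N 1.000

C5H5N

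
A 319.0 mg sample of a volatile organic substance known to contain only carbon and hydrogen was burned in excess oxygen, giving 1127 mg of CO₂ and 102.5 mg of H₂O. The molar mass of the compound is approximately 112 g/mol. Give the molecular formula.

mol C = 1.127 g CO₂ ÷ 44.009 g/mol = 0.025608 mol
mol H = 2 × 0.1025 g H₂O ÷ 18.015 g/mol = 0.011379 mol
Divide by the smallest (0.011379 mol): C 2.250, H 1.000
Multiplying each by 4 gives whole numbers: C 9.00, H 4.00
Empirical formula: C9H4
Empirical-formula mass = 112.13 g/mol; 112 ÷ 112.13 ≈ 1, so the molecular formula is C9H4.

C9H4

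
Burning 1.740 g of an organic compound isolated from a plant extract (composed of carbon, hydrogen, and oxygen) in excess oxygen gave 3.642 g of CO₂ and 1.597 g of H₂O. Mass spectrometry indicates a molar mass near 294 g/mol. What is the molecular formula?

mol C = 3.642 g CO₂ ÷ 44.009 g/mol = 0.082756 mol
mol H = 2 × 1.597 g H₂O ÷ 18.015 g/mol = 0.17730 mol
mass O = 1.740 − (0.99398 + 0.17872) = 0.56731 g → mol O = 0.56731 ÷ 15.999 = 0.035459 mol
Divide by the smallest (0.035459 mol): C 2.334, H 5.000, O 1.000
Multiplying each by 3 gives whole numbers: C 7.00, H 15.00, O 3.00
Empirical formula: C7H15O3
Empirical-formula mass = 147.19 g/mol; 294 ÷ 147.19 ≈ 2, so the molecular formula is C14H30O6.

C14H30O6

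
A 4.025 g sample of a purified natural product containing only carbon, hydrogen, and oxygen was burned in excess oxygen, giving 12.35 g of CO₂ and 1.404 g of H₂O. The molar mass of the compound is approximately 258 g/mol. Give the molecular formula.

mol C = 12.35 g CO₂ ÷ 44.009 g/mol = 0.28062 mol
mol H = 2 × 1.404 g H₂O ÷ 18.015 g/mol = 0.15587 mol
mass O = 4.025 − (3.3706 + 0.15712) = 0.49730 g → mol O = 0.49730 ÷ 15.999 = 0.031083 mol
Divide by the smallest (0.031083 mol): C 9.028, H 5.015, O 1.000
Empirical formula: C9H5O
Empirical-formula mass = 129.14 g/mol; 258 ÷ 129.14 ≈ 2, so the molecular formula is C18H10O2.

C18H10O2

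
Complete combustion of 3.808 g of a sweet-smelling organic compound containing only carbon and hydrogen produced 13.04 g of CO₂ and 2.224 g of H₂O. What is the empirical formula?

C6H5

mol C = 13.04 g CO₂ ÷ 44.009 g/mol = 0.29630 mol
mol H = 2 × 2.224 g H₂O ÷ 18.015 g/mol = 0.24691 mol
Divide by the smallest (0.24691 mol): C 1.200, H 1.000
Multiplying each by 5 gives whole numbers: C 6.00, H 5.00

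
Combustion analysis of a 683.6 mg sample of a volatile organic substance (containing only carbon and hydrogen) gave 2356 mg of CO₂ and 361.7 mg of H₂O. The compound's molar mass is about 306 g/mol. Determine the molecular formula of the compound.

mol C = 2.356 g CO₂ ÷ 44.009 g/mol = 0.053535 mol
mol H = 2 × 0.3617 g H₂O ÷ 18.015 g/mol = 0.040155 mol
Divide by the smallest (0.040155 mol): C 1.333, H 1.000
Multiplying each by 3 gives whole numbers: C 4.00, H 3.00
Empirical formula: C4H3
Empirical-formula mass = 51.07 g/mol; 306 ÷ 51.07 ≈ 6, so the molecular formula is C24H18.

C24H18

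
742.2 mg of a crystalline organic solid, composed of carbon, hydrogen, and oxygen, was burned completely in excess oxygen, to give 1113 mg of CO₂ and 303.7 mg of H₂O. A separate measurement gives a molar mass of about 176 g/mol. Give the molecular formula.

C6H8O6

mol C = 1.113 g CO₂ ÷ 44.009 g/mol = 0.025290 mol
mol H = 2 × 0.3037 g H₂O ÷ 18.015 g/mol = 0.033716 mol
mass O = 0.7422 − (0.30376 + 0.033986) = 0.40445 g → mol O = 0.40445 ÷ 15.999 = 0.025280 mol
Divide by the smallest (0.025280 mol): C 1.000, H 1.334, O 1.000
Multiplying each by 3 gives whole numbers: C 3.00, H 4.00, O 3.00
Empirical formula: C3H4O3
Empirical-formula mass = 88.06 g/mol; 176 ÷ 88.06 ≈ 2, so the molecular formula is C6H8O6.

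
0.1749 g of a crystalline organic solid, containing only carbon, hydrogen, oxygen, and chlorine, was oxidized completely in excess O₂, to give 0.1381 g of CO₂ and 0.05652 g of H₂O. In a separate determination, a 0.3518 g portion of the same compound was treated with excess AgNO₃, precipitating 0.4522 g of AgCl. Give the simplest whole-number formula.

mol C = 0.1381 g CO₂ ÷ 44.009 g/mol = 0.0031380 mol
mol H = 2 × 0.05652 g H₂O ÷ 18.015 g/mol = 0.0062748 mol
From the AgCl data: mol Cl per gram of compound = (0.4522 ÷ 143.318) ÷ 0.3518 = 0.0089688 mol/g, so in the 0.1749 g combustion sample mol Cl = 0.0015686 mol
mass O = 0.1749 − (0.037690 + 0.0063250 + 0.055608) = 0.075276 g → mol O = 0.075276 ÷ 15.999 = 0.0047051 mol
Divide by the smallest (0.0015686 mol): C 2.000, H 4.000, Cl 1.000, O 2.999

C2H4ClO3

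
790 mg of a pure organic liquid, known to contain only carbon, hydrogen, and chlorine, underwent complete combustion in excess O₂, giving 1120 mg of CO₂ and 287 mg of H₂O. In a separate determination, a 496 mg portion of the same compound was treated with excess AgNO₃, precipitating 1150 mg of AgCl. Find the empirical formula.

C4H5Cl2

mol C = 1.12 g CO₂ ÷ 44.009 g/mol = 0.02545 mol
mol H = 2 × 0.287 g H₂O ÷ 18.015 g/mol = 0.03186 mol
From the AgCl data: mol Cl per gram of compound = (1.15 ÷ 143.318) ÷ 0.496 = 0.01618 mol/g, so in the 0.790 g combustion sample mol Cl = 0.01278 mol
Divide by the smallest (0.01278 mol): C 1.991, H 2.493, Cl 1.000
Multiplying each by 2 gives whole numbers: C 3.98, H 4.99, Cl 2.00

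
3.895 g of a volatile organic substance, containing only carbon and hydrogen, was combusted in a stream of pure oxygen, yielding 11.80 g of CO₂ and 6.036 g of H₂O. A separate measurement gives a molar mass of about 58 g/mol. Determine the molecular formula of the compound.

mol C = 11.80 g CO₂ ÷ 44.009 g/mol = 0.26813 mol
mol H = 2 × 6.036 g H₂O ÷ 18.015 g/mol = 0.67011 mol
Divide by the smallest (0.26813 mol): C 1.000, H 2.499
Multiplying each by 2 gives whole numbers: C 2.00, H 5.00
Empirical formula: C2H5
Empirical-formula mass = 29.06 g/mol; 58 ÷ 29.06 ≈ 2, so the molecular formula is C4H10.

C4H10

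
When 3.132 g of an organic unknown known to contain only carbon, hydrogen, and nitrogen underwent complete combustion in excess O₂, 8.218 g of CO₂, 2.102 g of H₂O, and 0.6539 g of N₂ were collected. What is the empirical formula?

C4H5N

mol C = 8.218 g CO₂ ÷ 44.009 g/mol = 0.18673 mol
mol H = 2 × 2.102 g H₂O ÷ 18.015 g/mol = 0.23336 mol
mol N = 2 × 0.6539 g N₂ ÷ 28.014 g/mol = 0.046684 mol
Divide by the smallest (0.046684 mol): C 4.000, H 4.999, N 1.000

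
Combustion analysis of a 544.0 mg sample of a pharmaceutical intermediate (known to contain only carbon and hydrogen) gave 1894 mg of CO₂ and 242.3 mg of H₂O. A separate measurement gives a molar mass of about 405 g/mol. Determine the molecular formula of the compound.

mol C = 1.894 g CO₂ ÷ 44.009 g/mol = 0.043037 mol
mol H = 2 × 0.2423 g H₂O ÷ 18.015 g/mol = 0.026900 mol
Divide by the smallest (0.026900 mol): C 1.600, H 1.000
Multiplying each by 5 gives whole numbers: C 8.00, H 5.00
Empirical formula: C8H5
Empirical-formula mass = 101.13 g/mol; 405 ÷ 101.13 ≈ 4, so the molecular formula is C32H20.

C32H20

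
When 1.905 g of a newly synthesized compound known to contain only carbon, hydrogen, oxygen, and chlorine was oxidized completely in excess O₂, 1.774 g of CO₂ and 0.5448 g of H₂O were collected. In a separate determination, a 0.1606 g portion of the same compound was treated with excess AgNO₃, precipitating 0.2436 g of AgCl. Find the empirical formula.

mol C = 1.774 g CO₂ ÷ 44.009 g/mol = 0.040310 mol
mol H = 2 × 0.5448 g H₂O ÷ 18.015 g/mol = 0.060483 mol
From the AgCl data: mol Cl per gram of compound = (0.2436 ÷ 143.318) ÷ 0.1606 = 0.010584 mol/g, so in the 1.905 g combustion sample mol Cl = 0.020162 mol
mass O = 1.905 − (0.48416 + 0.060967 + 0.71473) = 0.64514 g → mol O = 0.64514 ÷ 15.999 = 0.040324 mol
Divide by the smallest (0.020162 mol): C 1.999, H 3.000, Cl 1.000, O 2.000

C2H3ClO2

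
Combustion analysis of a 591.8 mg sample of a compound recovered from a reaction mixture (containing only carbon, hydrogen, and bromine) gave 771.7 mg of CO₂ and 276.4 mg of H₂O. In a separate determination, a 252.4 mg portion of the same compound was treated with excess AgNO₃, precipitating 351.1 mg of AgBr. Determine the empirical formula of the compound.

mol C = 0.7717 g CO₂ ÷ 44.009 g/mol = 0.017535 mol
mol H = 2 × 0.2764 g H₂O ÷ 18.015 g/mol = 0.030686 mol
From the AgBr data: mol Br per gram of compound = (0.3511 ÷ 187.772) ÷ 0.2524 = 0.0074082 mol/g, so in the 0.5918 g combustion sample mol Br = 0.0043842 mol
Divide by the smallest (0.0043842 mol): C 4.000, H 6.999, Br 1.000

C4H7Br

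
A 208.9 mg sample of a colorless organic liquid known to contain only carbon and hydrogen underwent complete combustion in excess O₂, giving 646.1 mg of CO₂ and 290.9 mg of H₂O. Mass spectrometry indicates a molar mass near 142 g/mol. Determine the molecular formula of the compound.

C10H22

mol C = 0.6461 g CO₂ ÷ 44.009 g/mol = 0.014681 mol
mol H = 2 × 0.2909 g H₂O ÷ 18.015 g/mol = 0.032295 mol
Divide by the smallest (0.014681 mol): C 1.000, H 2.200
Multiplying each by 5 gives whole numbers: C 5.00, H 11.00
Empirical formula: C5H11
Empirical-formula mass = 71.14 g/mol; 142 ÷ 71.14 ≈ 2, so the molecular formula is C10H22.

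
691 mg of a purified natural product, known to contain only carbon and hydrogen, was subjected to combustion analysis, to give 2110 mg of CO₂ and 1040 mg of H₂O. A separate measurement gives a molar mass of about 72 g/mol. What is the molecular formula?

mol C = 2.11 g CO₂ ÷ 44.009 g/mol = 0.04794 mol
mol H = 2 × 1.04 g H₂O ÷ 18.015 g/mol = 0.1155 mol
Divide by the smallest (0.04794 mol): C 1.000, H 2.408
Multiplying each by 5 gives whole numbers: C 5.00, H 12.04
Empirical formula: C5H12
Empirical-formula mass = 72.15 g/mol; 72 ÷ 72.15 ≈ 1, so the molecular formula is C5H12.

C5H12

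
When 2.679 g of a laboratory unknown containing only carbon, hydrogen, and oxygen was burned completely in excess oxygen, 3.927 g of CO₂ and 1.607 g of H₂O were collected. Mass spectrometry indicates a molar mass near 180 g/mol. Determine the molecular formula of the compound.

C6H12O6

mol C = 3.927 g CO₂ ÷ 44.009 g/mol = 0.089232 mol
mol H = 2 × 1.607 g H₂O ÷ 18.015 g/mol = 0.17841 mol
mass O = 2.679 − (1.0718 + 0.17983) = 1.4274 g → mol O = 1.4274 ÷ 15.999 = 0.089218 mol
Divide by the smallest (0.089218 mol): C 1.000, H 2.000, O 1.000
Empirical formula: CH2O
Empirical-formula mass = 30.03 g/mol; 180 ÷ 30.03 ≈ 6, so the molecular formula is C6H12O6.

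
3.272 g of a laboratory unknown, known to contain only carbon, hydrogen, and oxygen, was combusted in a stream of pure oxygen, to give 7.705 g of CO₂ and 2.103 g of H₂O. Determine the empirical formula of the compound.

C3H4O

mol C = 7.705 g CO₂ ÷ 44.009 g/mol = 0.17508 mol
mol H = 2 × 2.103 g H₂O ÷ 18.015 g/mol = 0.23347 mol
mass O = 3.272 − (2.1029 + 0.23534) = 0.93380 g → mol O = 0.93380 ÷ 15.999 = 0.058366 mol
Divide by the smallest (0.058366 mol): C 3.000, H 4.000, O 1.000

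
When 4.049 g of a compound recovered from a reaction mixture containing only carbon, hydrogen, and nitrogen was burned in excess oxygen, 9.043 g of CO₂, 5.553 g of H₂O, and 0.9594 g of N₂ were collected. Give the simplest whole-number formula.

mol C = 9.043 g CO₂ ÷ 44.009 g/mol = 0.20548 mol
mol H = 2 × 5.553 g H₂O ÷ 18.015 g/mol = 0.61649 mol
mol N = 2 × 0.9594 g N₂ ÷ 28.014 g/mol = 0.068494 mol
Divide by the smallest (0.068494 mol): C 3.000, H 9.001, N 1.000

C3H9N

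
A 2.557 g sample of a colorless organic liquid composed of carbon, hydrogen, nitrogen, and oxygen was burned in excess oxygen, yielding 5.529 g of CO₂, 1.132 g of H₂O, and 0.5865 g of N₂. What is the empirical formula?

mol C = 5.529 g CO₂ ÷ 44.009 g/mol = 0.12563 mol
mol H = 2 × 1.132 g H₂O ÷ 18.015 g/mol = 0.12567 mol
mol N = 2 × 0.5865 g N₂ ÷ 28.014 g/mol = 0.041872 mol
mass O = 2.557 − (1.5090 + 0.12668 + 0.58650) = 0.33484 g → mol O = 0.33484 ÷ 15.999 = 0.020929 mol
Divide by the smallest (0.020929 mol): C 6.003, H 6.005, N 2.001, O 1.000

C6H6N2O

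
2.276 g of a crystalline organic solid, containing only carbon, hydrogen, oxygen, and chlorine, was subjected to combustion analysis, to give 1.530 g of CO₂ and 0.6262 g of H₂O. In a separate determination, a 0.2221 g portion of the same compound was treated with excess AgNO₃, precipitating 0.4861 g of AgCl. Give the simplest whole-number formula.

mol C = 1.530 g CO₂ ÷ 44.009 g/mol = 0.034766 mol
mol H = 2 × 0.6262 g H₂O ÷ 18.015 g/mol = 0.069520 mol
From the AgCl data: mol Cl per gram of compound = (0.4861 ÷ 143.318) ÷ 0.2221 = 0.015271 mol/g, so in the 2.276 g combustion sample mol Cl = 0.034758 mol
mass O = 2.276 − (0.41757 + 0.070076 + 1.2322) = 0.55620 g → mol O = 0.55620 ÷ 15.999 = 0.034765 mol
Divide by the smallest (0.034758 mol): C 1.000, H 2.000, Cl 1.000, O 1.000

CH2ClO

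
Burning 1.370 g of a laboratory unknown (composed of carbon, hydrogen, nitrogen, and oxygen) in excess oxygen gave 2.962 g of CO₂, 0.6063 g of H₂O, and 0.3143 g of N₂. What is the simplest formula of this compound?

mol C = 2.962 g CO₂ ÷ 44.009 g/mol = 0.067304 mol
mol H = 2 × 0.6063 g H₂O ÷ 18.015 g/mol = 0.067311 mol
mol N = 2 × 0.3143 g N₂ ÷ 28.014 g/mol = 0.022439 mol
mass O = 1.370 − (0.80839 + 0.067849 + 0.31430) = 0.17946 g → mol O = 0.17946 ÷ 15.999 = 0.011217 mol
Divide by the smallest (0.011217 mol): C 6.000, H 6.001, N 2.000, O 1.000

C6H6N2O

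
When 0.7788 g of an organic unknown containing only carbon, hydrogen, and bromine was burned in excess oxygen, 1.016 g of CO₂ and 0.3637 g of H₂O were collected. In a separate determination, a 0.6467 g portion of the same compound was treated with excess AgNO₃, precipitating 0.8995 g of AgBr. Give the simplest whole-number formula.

mol C = 1.016 g CO₂ ÷ 44.009 g/mol = 0.023086 mol
mol H = 2 × 0.3637 g H₂O ÷ 18.015 g/mol = 0.040377 mol
From the AgBr data: mol Br per gram of compound = (0.8995 ÷ 187.772) ÷ 0.6467 = 0.0074074 mol/g, so in the 0.7788 g combustion sample mol Br = 0.0057689 mol
Divide by the smallest (0.0057689 mol): C 4.002, H 6.999, Br 1.000

C4H7Br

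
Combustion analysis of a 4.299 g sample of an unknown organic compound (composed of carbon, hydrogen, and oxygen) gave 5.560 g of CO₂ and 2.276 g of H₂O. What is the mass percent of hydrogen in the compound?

mol C = 5.560 g CO₂ ÷ 44.009 g/mol = 0.12634 mol
mol H = 2 × 2.276 g H₂O ÷ 18.015 g/mol = 0.25268 mol
mass O = 4.299 − (1.5174 + 0.25470) = 2.5269 g → mol O = 2.5269 ÷ 15.999 = 0.15794 mol
mass % H = 0.25470 g ÷ 4.299 g × 100%

5.92%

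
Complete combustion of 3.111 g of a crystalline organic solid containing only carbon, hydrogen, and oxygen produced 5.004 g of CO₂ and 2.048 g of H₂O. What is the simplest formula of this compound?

C6H12O5

mol C = 5.004 g CO₂ ÷ 44.009 g/mol = 0.11370 mol
mol H = 2 × 2.048 g H₂O ÷ 18.015 g/mol = 0.22737 mol
mass O = 3.111 − (1.3657 + 0.22919) = 1.5161 g → mol O = 1.5161 ÷ 15.999 = 0.094763 mol
Divide by the smallest (0.094763 mol): C 1.200, H 2.399, O 1.000
Multiplying each by 5 gives whole numbers: C 6.00, H 12.00, O 5.00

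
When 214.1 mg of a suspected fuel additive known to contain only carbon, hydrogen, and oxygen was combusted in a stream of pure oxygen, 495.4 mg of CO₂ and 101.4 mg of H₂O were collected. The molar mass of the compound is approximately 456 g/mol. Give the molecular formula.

mol C = 0.4954 g CO₂ ÷ 44.009 g/mol = 0.011257 mol
mol H = 2 × 0.1014 g H₂O ÷ 18.015 g/mol = 0.011257 mol
mass O = 0.2141 − (0.13521 + 0.011347) = 0.067547 g → mol O = 0.067547 ÷ 15.999 = 0.0042220 mol
Divide by the smallest (0.0042220 mol): C 2.666, H 2.666, O 1.000
Multiplying each by 3 gives whole numbers: C 8.00, H 8.00, O 3.00
Empirical formula: C8H8O3
Empirical-formula mass = 152.15 g/mol; 456 ÷ 152.15 ≈ 3, so the molecular formula is C24H24O9.

C24H24O9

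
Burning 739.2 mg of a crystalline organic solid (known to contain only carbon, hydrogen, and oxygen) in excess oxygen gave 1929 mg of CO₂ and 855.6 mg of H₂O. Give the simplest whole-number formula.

mol C = 1.929 g CO₂ ÷ 44.009 g/mol = 0.043832 mol
mol H = 2 × 0.8556 g H₂O ÷ 18.015 g/mol = 0.094988 mol
mass O = 0.7392 − (0.52647 + 0.095747) = 0.11699 g → mol O = 0.11699 ÷ 15.999 = 0.0073122 mol
Divide by the smallest (0.0073122 mol): C 5.994, H 12.990, O 1.000

C6H13O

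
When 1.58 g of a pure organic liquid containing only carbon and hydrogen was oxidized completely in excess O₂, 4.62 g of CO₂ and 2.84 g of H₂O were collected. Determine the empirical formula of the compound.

CH3

mol C = 4.62 g CO₂ ÷ 44.009 g/mol = 0.1050 mol
mol H = 2 × 2.84 g H₂O ÷ 18.015 g/mol = 0.3153 mol
Divide by the smallest (0.1050 mol): C 1.000, H 3.003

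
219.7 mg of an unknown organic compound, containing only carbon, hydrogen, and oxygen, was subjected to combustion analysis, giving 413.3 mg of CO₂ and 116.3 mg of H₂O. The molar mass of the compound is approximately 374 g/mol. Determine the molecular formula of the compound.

C16H22O10

mol C = 0.4133 g CO₂ ÷ 44.009 g/mol = 0.0093913 mol
mol H = 2 × 0.1163 g H₂O ÷ 18.015 g/mol = 0.012911 mol
mass O = 0.2197 − (0.11280 + 0.013015) = 0.093887 g → mol O = 0.093887 ÷ 15.999 = 0.0058683 mol
Divide by the smallest (0.0058683 mol): C 1.600, H 2.200, O 1.000
Multiplying each by 5 gives whole numbers: C 8.00, H 11.00, O 5.00
Empirical formula: C8H11O5
Empirical-formula mass = 187.17 g/mol; 374 ÷ 187.17 ≈ 2, so the molecular formula is C16H22O10.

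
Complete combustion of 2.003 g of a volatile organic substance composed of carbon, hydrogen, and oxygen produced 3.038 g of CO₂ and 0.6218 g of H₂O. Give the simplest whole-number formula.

mol C = 3.038 g CO₂ ÷ 44.009 g/mol = 0.069031 mol
mol H = 2 × 0.6218 g H₂O ÷ 18.015 g/mol = 0.069031 mol
mass O = 2.003 − (0.82914 + 0.069584) = 1.1043 g → mol O = 1.1043 ÷ 15.999 = 0.069022 mol
Divide by the smallest (0.069022 mol): C 1.000, H 1.000, O 1.000

CHO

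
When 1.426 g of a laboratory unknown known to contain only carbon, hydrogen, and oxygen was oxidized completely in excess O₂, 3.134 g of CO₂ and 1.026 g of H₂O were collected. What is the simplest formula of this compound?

mol C = 3.134 g CO₂ ÷ 44.009 g/mol = 0.071213 mol
mol H = 2 × 1.026 g H₂O ÷ 18.015 g/mol = 0.11391 mol
mass O = 1.426 − (0.85534 + 0.11482) = 0.45585 g → mol O = 0.45585 ÷ 15.999 = 0.028492 mol
Divide by the smallest (0.028492 mol): C 2.499, H 3.998, O 1.000
Multiplying each by 2 gives whole numbers: C 5.00, H 8.00, O 2.00

C5H8O2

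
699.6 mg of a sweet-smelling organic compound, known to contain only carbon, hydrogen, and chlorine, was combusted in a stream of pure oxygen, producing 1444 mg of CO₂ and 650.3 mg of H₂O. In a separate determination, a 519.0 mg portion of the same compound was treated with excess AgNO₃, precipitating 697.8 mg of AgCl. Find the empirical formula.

C5H11Cl

mol C = 1.444 g CO₂ ÷ 44.009 g/mol = 0.032811 mol
mol H = 2 × 0.6503 g H₂O ÷ 18.015 g/mol = 0.072195 mol
From the AgCl data: mol Cl per gram of compound = (0.6978 ÷ 143.318) ÷ 0.5190 = 0.0093813 mol/g, so in the 0.6996 g combustion sample mol Cl = 0.0065632 mol
Divide by the smallest (0.0065632 mol): C 4.999, H 11.000, Cl 1.000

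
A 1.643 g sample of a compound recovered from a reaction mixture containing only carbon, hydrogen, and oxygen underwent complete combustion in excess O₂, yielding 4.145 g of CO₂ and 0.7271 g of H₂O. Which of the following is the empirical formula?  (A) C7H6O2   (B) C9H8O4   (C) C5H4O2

mol C = 4.145 g CO₂ ÷ 44.009 g/mol = 0.094185 mol
mol H = 2 × 0.7271 g H₂O ÷ 18.015 g/mol = 0.080722 mol
mass O = 1.643 − (1.1313 + 0.081367) = 0.43037 g → mol O = 0.43037 ÷ 15.999 = 0.026900 mol
Divide by the smallest (0.026900 mol): C 3.501, H 3.001, O 1.000
Multiplying each by 2 gives whole numbers: C 7.00, H 6.00, O 2.00

(A) C7H6O2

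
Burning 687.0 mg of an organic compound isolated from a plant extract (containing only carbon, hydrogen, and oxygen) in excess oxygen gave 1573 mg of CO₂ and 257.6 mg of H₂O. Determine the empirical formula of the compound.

C5H4O2

mol C = 1.573 g CO₂ ÷ 44.009 g/mol = 0.035743 mol
mol H = 2 × 0.2576 g H₂O ÷ 18.015 g/mol = 0.028598 mol
mass O = 0.6870 − (0.42931 + 0.028827) = 0.22887 g → mol O = 0.22887 ÷ 15.999 = 0.014305 mol
Divide by the smallest (0.014305 mol): C 2.499, H 1.999, O 1.000
Multiplying each by 2 gives whole numbers: C 5.00, H 4.00, O 2.00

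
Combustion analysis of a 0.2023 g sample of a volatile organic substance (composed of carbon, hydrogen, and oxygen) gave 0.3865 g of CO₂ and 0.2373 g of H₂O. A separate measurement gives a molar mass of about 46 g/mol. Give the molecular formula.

C2H6O

mol C = 0.3865 g CO₂ ÷ 44.009 g/mol = 0.0087823 mol
mol H = 2 × 0.2373 g H₂O ÷ 18.015 g/mol = 0.026345 mol
mass O = 0.2023 − (0.10548 + 0.026555) = 0.070260 g → mol O = 0.070260 ÷ 15.999 = 0.0043915 mol
Divide by the smallest (0.0043915 mol): C 2.000, H 5.999, O 1.000
Empirical formula: C2H6O
Empirical-formula mass = 46.07 g/mol; 46 ÷ 46.07 ≈ 1, so the molecular formula is C2H6O.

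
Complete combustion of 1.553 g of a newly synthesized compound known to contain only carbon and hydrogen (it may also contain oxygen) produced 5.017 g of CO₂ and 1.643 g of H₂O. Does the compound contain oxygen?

no

mol C = 5.017 g CO₂ ÷ 44.009 g/mol = 0.11400 mol
mol H = 2 × 1.643 g H₂O ÷ 18.015 g/mol = 0.18240 mol
C and H together account for 1.5531 g — essentially the entire 1.553 g sample — so the compound contains no oxygen.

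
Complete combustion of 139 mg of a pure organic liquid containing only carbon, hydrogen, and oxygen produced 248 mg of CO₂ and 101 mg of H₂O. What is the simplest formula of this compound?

mol C = 0.248 g CO₂ ÷ 44.009 g/mol = 0.005635 mol
mol H = 2 × 0.101 g H₂O ÷ 18.015 g/mol = 0.01121 mol
mass O = 0.139 − (0.06768 + 0.01130) = 0.06001 g → mol O = 0.06001 ÷ 15.999 = 0.003751 mol
Divide by the smallest (0.003751 mol): C 1.502, H 2.989, O 1.000
Multiplying each by 2 gives whole numbers: C 3.00, H 5.98, O 2.00

C3H6O2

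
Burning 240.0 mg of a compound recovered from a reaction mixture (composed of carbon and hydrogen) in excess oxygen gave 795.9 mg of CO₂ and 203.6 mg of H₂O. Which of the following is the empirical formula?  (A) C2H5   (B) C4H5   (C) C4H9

(B) C4H5

mol C = 0.7959 g CO₂ ÷ 44.009 g/mol = 0.018085 mol
mol H = 2 × 0.2036 g H₂O ÷ 18.015 g/mol = 0.022603 mol
Divide by the smallest (0.018085 mol): C 1.000, H 1.250
Multiplying each by 4 gives whole numbers: C 4.00, H 5.00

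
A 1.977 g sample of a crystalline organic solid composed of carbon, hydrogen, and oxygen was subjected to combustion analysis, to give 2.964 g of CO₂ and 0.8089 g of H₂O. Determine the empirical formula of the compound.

C3H4O3

mol C = 2.964 g CO₂ ÷ 44.009 g/mol = 0.067350 mol
mol H = 2 × 0.8089 g H₂O ÷ 18.015 g/mol = 0.089803 mol
mass O = 1.977 − (0.80894 + 0.090521) = 1.0775 g → mol O = 1.0775 ÷ 15.999 = 0.067350 mol
Divide by the smallest (0.067350 mol): C 1.000, H 1.333, O 1.000
Multiplying each by 3 gives whole numbers: C 3.00, H 4.00, O 3.00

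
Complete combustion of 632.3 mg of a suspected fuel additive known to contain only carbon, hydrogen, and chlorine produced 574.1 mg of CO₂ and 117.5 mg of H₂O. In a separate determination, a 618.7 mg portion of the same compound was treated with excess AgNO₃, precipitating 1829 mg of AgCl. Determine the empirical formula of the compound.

CHCl

mol C = 0.5741 g CO₂ ÷ 44.009 g/mol = 0.013045 mol
mol H = 2 × 0.1175 g H₂O ÷ 18.015 g/mol = 0.013045 mol
From the AgCl data: mol Cl per gram of compound = (1.829 ÷ 143.318) ÷ 0.6187 = 0.020627 mol/g, so in the 0.6323 g combustion sample mol Cl = 0.013042 mol
Divide by the smallest (0.013042 mol): C 1.000, H 1.000, Cl 1.000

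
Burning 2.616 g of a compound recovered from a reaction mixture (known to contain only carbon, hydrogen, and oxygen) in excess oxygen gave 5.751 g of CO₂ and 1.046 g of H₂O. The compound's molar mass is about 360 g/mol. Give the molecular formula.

mol C = 5.751 g CO₂ ÷ 44.009 g/mol = 0.13068 mol
mol H = 2 × 1.046 g H₂O ÷ 18.015 g/mol = 0.11613 mol
mass O = 2.616 − (1.5696 + 0.11705) = 0.92937 g → mol O = 0.92937 ÷ 15.999 = 0.058090 mol
Divide by the smallest (0.058090 mol): C 2.250, H 1.999, O 1.000
Multiplying each by 4 gives whole numbers: C 9.00, H 8.00, O 4.00
Empirical formula: C9H8O4
Empirical-formula mass = 180.16 g/mol; 360 ÷ 180.16 ≈ 2, so the molecular formula is C18H16O8.

C18H16O8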